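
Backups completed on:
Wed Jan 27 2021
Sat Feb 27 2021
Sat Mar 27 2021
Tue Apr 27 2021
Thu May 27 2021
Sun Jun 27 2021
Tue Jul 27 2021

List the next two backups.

The day-of-month is always 27 (31, 28, 31, 30, 31, 30 days between events).
So this recurs on the 27th of each month.
August 2021: Fri Aug 27 2021.
September 2021: Mon Sep 27 2021.

Fri Aug 27 2021, Mon Sep 27 2021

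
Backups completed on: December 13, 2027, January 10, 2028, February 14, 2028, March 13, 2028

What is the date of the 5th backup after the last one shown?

These are Mondays at 28- or 35-day spacing (28, 35, 28).
The pattern: 2nd Monday of the month.
April 2028 — 2nd Monday is April 10, 2028.
2nd Monday of May 2028: May 8, 2028.
2nd Monday of June 2028: June 12, 2028.
July 2028 — 2nd Monday is July 10, 2028.
2nd Monday of August 2028: August 14, 2028.

August 14, 2028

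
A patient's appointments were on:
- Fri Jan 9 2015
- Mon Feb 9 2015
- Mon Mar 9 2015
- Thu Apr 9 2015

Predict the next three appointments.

Sat May 9 2015, Tue Jun 9 2015, Thu Jul 9 2015

The day-of-month is always 9 (31, 28, 31 days between events).
So this recurs on the 9th of each month.
May 2015: Sat May 9 2015.
June 2015: Tue Jun 9 2015.
Next: July 2015 → Thu Jul 9 2015.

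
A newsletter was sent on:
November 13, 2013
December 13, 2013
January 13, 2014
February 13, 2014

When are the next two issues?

Each date is the 13th; the gaps (30, 31, 31) track the month lengths.
The rule is the 13th of each month.
Next: March 2014 → March 13, 2014.
Next: April 2014 → April 13, 2014.

March 13, 2014; April 13, 2014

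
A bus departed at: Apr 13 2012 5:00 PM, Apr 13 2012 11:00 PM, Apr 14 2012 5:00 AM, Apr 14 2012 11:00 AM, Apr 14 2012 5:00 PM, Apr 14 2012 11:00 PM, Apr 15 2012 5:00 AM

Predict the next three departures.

Apr 15 2012 11:00 AM, Apr 15 2012 5:00 PM, Apr 15 2012 11:00 PM

The interval is a steady 6 hours (6, 6, 6, 6, 6, 6).
Apr 15 2012 5:00 AM + 6 h = Apr 15 2012 11:00 AM.
Apr 15 2012 11:00 AM + 6 h = Apr 15 2012 5:00 PM.
Apr 15 2012 5:00 PM + 6 h = Apr 15 2012 11:00 PM.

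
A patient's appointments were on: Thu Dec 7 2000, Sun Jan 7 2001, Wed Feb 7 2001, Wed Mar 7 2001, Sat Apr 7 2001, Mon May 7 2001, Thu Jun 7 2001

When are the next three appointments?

The day-of-month is always 7 (31, 31, 28, 31, 30, 31 days between events).
So this recurs on the 7th of each month.
Next: July 2001 → Sat Jul 7 2001.
Next: August 2001 → Tue Aug 7 2001.
September 2001: Fri Sep 7 2001.

Sat Jul 7 2001, Tue Aug 7 2001, Fri Sep 7 2001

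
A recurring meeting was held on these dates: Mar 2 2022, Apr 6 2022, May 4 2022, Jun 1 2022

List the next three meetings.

Jul 6 2022, Aug 3 2022, Sep 7 2022

These are Wednesdays at 28- or 35-day spacing (35, 28, 28).
The pattern: 1st Wednesday of the month.
1st Wednesday of July 2022: Jul 6 2022.
1st Wednesday of August 2022: Aug 3 2022.
1st Wednesday of September 2022: Sep 7 2022.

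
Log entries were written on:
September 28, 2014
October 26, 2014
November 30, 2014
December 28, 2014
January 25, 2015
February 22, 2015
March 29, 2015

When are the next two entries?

These are Sundays with 28, 35, 28, 28, 28, 35-day gaps.
Each is the final Sunday of its month — November 30, 2014 is past the 28th, so '4th Sunday' doesn't fit.
Last Sunday of April 2015: April 26, 2015.
Last Sunday of May 2015: May 31, 2015.

April 26, 2015; May 31, 2015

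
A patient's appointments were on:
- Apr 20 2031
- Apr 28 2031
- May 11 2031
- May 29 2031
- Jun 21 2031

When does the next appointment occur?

Gaps: 8, 13, 18, 23 days — each gap is 5 larger than the previous one.
Next gap: 28 days. Jun 21 2031 + 28 days = Jul 19 2031.

Jul 19 2031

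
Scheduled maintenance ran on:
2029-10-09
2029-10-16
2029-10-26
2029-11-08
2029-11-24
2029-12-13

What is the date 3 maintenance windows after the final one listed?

2030-02-26

The spacing grows by 3 each time: 7, 10, 13, 16, 19 days.
Next gap: 22 days. 2029-12-13 + 22 days = 2030-01-04.
Next gap: 25 days. 2030-01-04 + 25 days = 2030-01-29.
Next gap: 28 days. 2030-01-29 + 28 days = 2030-02-26.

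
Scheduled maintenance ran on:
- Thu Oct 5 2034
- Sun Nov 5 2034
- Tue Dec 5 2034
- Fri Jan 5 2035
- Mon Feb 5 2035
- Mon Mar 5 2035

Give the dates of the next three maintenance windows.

The day-of-month is always 5 (31, 30, 31, 31, 28 days between events).
So this recurs on the 5th of each month.
Next: April 2035 → Thu Apr 5 2035.
Next: May 2035 → Sat May 5 2035.
Next: June 2035 → Tue Jun 5 2035.

Thu Apr 5 2035, Sat May 5 2035, Tue Jun 5 2035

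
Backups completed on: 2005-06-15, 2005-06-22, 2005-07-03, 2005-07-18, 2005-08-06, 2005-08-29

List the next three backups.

2005-09-25, 2005-10-26, 2005-11-30

Gaps: 7, 11, 15, 19, 23 days — each gap is 4 larger than the previous one.
Next gap: 27 days. 2005-08-29 + 27 days = 2005-09-25.
Next gap: 31 days. 2005-09-25 + 31 days = 2005-10-26.
Next gap: 35 days. 2005-10-26 + 35 days = 2005-11-30.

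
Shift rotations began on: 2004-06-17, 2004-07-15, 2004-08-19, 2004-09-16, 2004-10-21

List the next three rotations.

Gaps: 28, 35, 28, 35 days — a mix of 28 and 35. Every date is a Thursday.
Each is the 3rd Thursday of its month.
3rd Thursday of November 2004: 2004-11-18.
December 2004 — 3rd Thursday is 2004-12-16.
3rd Thursday of January 2005: 2005-01-20.

2004-11-18, 2004-12-16, 2005-01-20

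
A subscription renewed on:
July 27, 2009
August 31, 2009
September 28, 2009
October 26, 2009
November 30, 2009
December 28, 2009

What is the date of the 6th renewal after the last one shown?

Every date is a Monday; gaps 35, 28, 28, 35, 28 days.
Each is the last Monday of its month (at least one falls on the 29th or later, ruling out '4th Monday').
Last Monday of January 2010: January 25, 2010.
Last Monday of February 2010: February 22, 2010.
Last Monday of March 2010: March 29, 2010.
April 2010 ends with Monday April 26, 2010.
May 2010 ends with Monday May 31, 2010.
Last Monday of June 2010: June 28, 2010.

June 28, 2010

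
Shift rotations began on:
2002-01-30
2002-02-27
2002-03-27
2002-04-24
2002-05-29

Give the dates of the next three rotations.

Every date is a Wednesday; gaps 28, 28, 28, 35 days.
Each is the last Wednesday of its month (at least one falls on the 29th or later, ruling out '4th Wednesday').
Last Wednesday of June 2002: 2002-06-26.
Last Wednesday of July 2002: 2002-07-31.
Last Wednesday of August 2002: 2002-08-28.

2002-06-26, 2002-07-31, 2002-08-28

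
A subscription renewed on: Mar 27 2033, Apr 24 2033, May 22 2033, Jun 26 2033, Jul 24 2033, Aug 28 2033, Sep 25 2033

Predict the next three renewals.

Oct 23 2033, Nov 27 2033, Dec 25 2033

All dates are Sundays, 28, 28, 35, 28, 35, 28 days apart.
Specifically, the 4th Sunday of each month.
October 2033 — 4th Sunday is Oct 23 2033.
4th Sunday of November 2033: Nov 27 2033.
December 2033 — 4th Sunday is Dec 25 2033.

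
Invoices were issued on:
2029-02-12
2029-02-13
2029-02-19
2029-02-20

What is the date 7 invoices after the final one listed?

Gaps: 1, 6, 1 days — not constant, but cyclic with period 2.
The events fall on every Monday and Tuesday.
Next Monday: 2029-02-26.
The following Tuesday is 2029-02-27.
The following Monday is 2029-03-05.
The following Tuesday is 2029-03-06.
Next Monday: 2029-03-12.
Next Tuesday: 2029-03-13.
Next Monday: 2029-03-19.

2029-03-19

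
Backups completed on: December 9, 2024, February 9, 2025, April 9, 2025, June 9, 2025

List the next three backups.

August 9, 2025; October 9, 2025; December 9, 2025

Gaps: 62, 59, 61 days — not constant. Every event is on the 9th of the month.
Pattern: the 9th of every 2 months.
Next: August 2025 → August 9, 2025.
October 2025: October 9, 2025.
Next: December 2025 → December 9, 2025.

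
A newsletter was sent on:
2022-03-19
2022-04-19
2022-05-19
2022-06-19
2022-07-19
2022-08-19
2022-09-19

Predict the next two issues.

2022-10-19, 2022-11-19

The day-of-month is always 19 (31, 30, 31, 30, 31, 31 days between events).
So this recurs on the 19th of each month.
Next: October 2022 → 2022-10-19.
November 2022: 2022-11-19.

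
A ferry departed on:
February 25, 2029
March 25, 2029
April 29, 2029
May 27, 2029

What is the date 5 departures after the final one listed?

October 28, 2029

These are Sundays with 28, 35, 28-day gaps.
Each is the final Sunday of its month — April 29, 2029 is past the 28th, so '4th Sunday' doesn't fit.
June 2029 ends with Sunday June 24, 2029.
July 2029 ends with Sunday July 29, 2029.
Last Sunday of August 2029: August 26, 2029.
Last Sunday of September 2029: September 30, 2029.
October 2029 ends with Sunday October 28, 2029.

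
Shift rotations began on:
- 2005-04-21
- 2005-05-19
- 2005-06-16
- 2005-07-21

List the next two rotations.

2005-08-18, 2005-09-15

All dates are Thursdays, 28, 28, 35 days apart.
Specifically, the 3rd Thursday of each month.
3rd Thursday of August 2005: 2005-08-18.
September 2005 — 3rd Thursday is 2005-09-15.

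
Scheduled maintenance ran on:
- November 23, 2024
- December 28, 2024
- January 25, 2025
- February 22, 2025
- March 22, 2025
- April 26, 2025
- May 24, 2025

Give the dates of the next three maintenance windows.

Gaps: 35, 28, 28, 28, 35, 28 days — a mix of 28 and 35. Every date is a Saturday.
Each is the 4th Saturday of its month.
June 2025 — 4th Saturday is June 28, 2025.
July 2025 — 4th Saturday is July 26, 2025.
4th Saturday of August 2025: August 23, 2025.

June 28, 2025; July 26, 2025; August 23, 2025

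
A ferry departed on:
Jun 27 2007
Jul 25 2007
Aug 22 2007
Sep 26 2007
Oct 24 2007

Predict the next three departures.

Nov 28 2007, Dec 26 2007, Jan 23 2008

These are Wednesdays at 28- or 35-day spacing (28, 28, 35, 28).
The pattern: 4th Wednesday of the month.
4th Wednesday of November 2007: Nov 28 2007.
4th Wednesday of December 2007: Dec 26 2007.
4th Wednesday of January 2008: Jan 23 2008.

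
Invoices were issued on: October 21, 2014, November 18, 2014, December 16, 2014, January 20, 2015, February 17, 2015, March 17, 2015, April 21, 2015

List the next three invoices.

May 19, 2015; June 16, 2015; July 21, 2015

These are Tuesdays at 28- or 35-day spacing (28, 28, 35, 28, 28, 35).
The pattern: 3rd Tuesday of the month.
3rd Tuesday of May 2015: May 19, 2015.
3rd Tuesday of June 2015: June 16, 2015.
3rd Tuesday of July 2015: July 21, 2015.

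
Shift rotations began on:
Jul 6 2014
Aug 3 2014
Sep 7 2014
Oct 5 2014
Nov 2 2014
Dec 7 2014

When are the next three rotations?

Jan 4 2015, Feb 1 2015, Mar 1 2015

These are Sundays at 28- or 35-day spacing (28, 35, 28, 28, 35).
The pattern: 1st Sunday of the month.
January 2015 — 1st Sunday is Jan 4 2015.
February 2015 — 1st Sunday is Feb 1 2015.
1st Sunday of March 2015: Mar 1 2015.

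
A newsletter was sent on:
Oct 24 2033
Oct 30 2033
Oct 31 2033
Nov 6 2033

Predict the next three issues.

Nov 7 2033, Nov 13 2033, Nov 14 2033

Gaps: 6, 1, 6 days — not constant, but cyclic with period 2.
The events fall on every Monday and Sunday.
Next Monday: Nov 7 2033.
The following Sunday is Nov 13 2033.
Next Monday: Nov 14 2033.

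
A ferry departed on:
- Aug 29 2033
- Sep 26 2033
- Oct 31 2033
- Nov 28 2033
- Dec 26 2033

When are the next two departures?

Jan 30 2034, Feb 27 2034

These are Mondays with 28, 35, 28, 28-day gaps.
Each is the final Monday of its month — Aug 29 2033 is past the 28th, so '4th Monday' doesn't fit.
January 2034 ends with Monday Jan 30 2034.
February 2034 ends with Monday Feb 27 2034.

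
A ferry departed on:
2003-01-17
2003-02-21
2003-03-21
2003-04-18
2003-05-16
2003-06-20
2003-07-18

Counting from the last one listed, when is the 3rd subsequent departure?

2003-10-17

Gaps: 35, 28, 28, 28, 35, 28 days — a mix of 28 and 35. Every date is a Friday.
Each is the 3rd Friday of its month.
August 2003 — 3rd Friday is 2003-08-15.
September 2003 — 3rd Friday is 2003-09-19.
October 2003 — 3rd Friday is 2003-10-17.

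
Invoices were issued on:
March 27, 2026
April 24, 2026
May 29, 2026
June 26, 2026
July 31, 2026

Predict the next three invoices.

August 28, 2026; September 25, 2026; October 30, 2026

These are Fridays with 28, 35, 28, 35-day gaps.
Each is the final Friday of its month — May 29, 2026 is past the 28th, so '4th Friday' doesn't fit.
August 2026 ends with Friday August 28, 2026.
September 2026 ends with Friday September 25, 2026.
October 2026 ends with Friday October 30, 2026.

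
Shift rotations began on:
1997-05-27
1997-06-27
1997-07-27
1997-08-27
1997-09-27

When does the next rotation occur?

Gaps: 31, 30, 31, 31 days — not constant. Every event is on the 27th of the month.
Pattern: the 27th of each month.
Next: October 1997 → 1997-10-27.

1997-10-27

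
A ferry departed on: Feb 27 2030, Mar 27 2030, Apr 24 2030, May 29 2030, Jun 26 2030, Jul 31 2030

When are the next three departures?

These are Wednesdays with 28, 28, 35, 28, 35-day gaps.
Each is the final Wednesday of its month — May 29 2030 is past the 28th, so '4th Wednesday' doesn't fit.
August 2030 ends with Wednesday Aug 28 2030.
September 2030 ends with Wednesday Sep 25 2030.
Last Wednesday of October 2030: Oct 30 2030.

Aug 28 2030, Sep 25 2030, Oct 30 2030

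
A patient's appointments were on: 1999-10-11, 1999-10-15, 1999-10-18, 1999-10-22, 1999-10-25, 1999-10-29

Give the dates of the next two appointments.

Gaps: 4, 3, 4, 3, 4 days — not constant, but cyclic with period 2.
The events fall on every Monday and Friday.
Next Monday: 1999-11-01.
The following Friday is 1999-11-05.

1999-11-01, 1999-11-05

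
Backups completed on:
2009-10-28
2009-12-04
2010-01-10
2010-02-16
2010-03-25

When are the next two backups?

2010-05-01, 2010-06-07

Gaps between consecutive events: 37, 37, 37, 37 days — a constant 37-day interval.
2010-03-25 + 37 days = 2010-05-01.
2010-05-01 + 37 days = 2010-06-07.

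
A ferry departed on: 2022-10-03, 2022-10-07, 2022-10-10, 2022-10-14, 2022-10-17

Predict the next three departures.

The gap pattern 4, 3, 4, 3 repeats every 2 events.
These are the Mondays and Fridays of each week.
The following Friday is 2022-10-21.
The following Monday is 2022-10-24.
The following Friday is 2022-10-28.

2022-10-21, 2022-10-24, 2022-10-28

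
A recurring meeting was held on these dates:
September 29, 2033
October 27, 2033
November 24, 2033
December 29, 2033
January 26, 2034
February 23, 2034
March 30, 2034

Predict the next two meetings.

All Thursdays; the gaps (28, 28, 35, 28, 28, 35) vary with month length.
This is the last Thursday of each month.
April 2034 ends with Thursday April 27, 2034.
Last Thursday of May 2034: May 25, 2034.

April 27, 2034; May 25, 2034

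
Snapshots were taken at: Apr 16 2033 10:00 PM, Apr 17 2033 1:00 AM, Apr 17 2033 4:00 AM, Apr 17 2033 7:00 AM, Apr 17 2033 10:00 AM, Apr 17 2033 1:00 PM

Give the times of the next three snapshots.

Apr 17 2033 4:00 PM, Apr 17 2033 7:00 PM, Apr 17 2033 10:00 PM

Gaps: 3, 3, 3, 3, 3 hours — each event is 3 hours after the previous one.
Apr 17 2033 1:00 PM + 3 h = Apr 17 2033 4:00 PM.
Apr 17 2033 4:00 PM + 3 h = Apr 17 2033 7:00 PM.
Apr 17 2033 7:00 PM + 3 h = Apr 17 2033 10:00 PM.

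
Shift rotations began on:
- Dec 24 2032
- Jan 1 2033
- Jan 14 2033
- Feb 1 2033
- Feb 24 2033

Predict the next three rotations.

Intervals are 8, 13, 18, 23 days — an arithmetic progression with common difference 5.
Next gap: 28 days. Feb 24 2033 + 28 days = Mar 24 2033.
Next gap: 33 days. Mar 24 2033 + 33 days = Apr 26 2033.
Next gap: 38 days. Apr 26 2033 + 38 days = Jun 3 2033.

Mar 24 2033, Apr 26 2033, Jun 3 2033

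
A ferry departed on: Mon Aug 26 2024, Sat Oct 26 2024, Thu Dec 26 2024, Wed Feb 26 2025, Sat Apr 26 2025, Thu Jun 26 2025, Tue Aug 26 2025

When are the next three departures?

Each date is the 26th; the gaps (61, 61, 62, 59, 61, 61) track the month lengths.
The rule is the 26th of every 2 months.
October 2025: Sun Oct 26 2025.
Next: December 2025 → Fri Dec 26 2025.
February 2026: Thu Feb 26 2026.

Sun Oct 26 2025, Fri Dec 26 2025, Thu Feb 26 2026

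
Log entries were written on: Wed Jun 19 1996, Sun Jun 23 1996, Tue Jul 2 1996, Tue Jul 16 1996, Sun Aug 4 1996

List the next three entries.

The spacing grows by 5 each time: 4, 9, 14, 19 days.
Next gap: 24 days. Sun Aug 4 1996 + 24 days = Wed Aug 28 1996.
Next gap: 29 days. Wed Aug 28 1996 + 29 days = Thu Sep 26 1996.
Next gap: 34 days. Thu Sep 26 1996 + 34 days = Wed Oct 30 1996.

Wed Aug 28 1996, Thu Sep 26 1996, Wed Oct 30 1996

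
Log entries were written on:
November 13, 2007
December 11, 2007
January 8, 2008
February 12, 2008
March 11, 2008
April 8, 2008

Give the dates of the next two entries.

May 13, 2008; June 10, 2008

Gaps: 28, 28, 35, 28, 28 days — a mix of 28 and 35. Every date is a Tuesday.
Each is the 2nd Tuesday of its month.
May 2008 — 2nd Tuesday is May 13, 2008.
2nd Tuesday of June 2008: June 10, 2008.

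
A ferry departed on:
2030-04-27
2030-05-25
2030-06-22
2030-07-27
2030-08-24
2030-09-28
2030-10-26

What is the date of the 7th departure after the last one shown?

These are Saturdays at 28- or 35-day spacing (28, 28, 35, 28, 35, 28).
The pattern: 4th Saturday of the month.
November 2030 — 4th Saturday is 2030-11-23.
December 2030 — 4th Saturday is 2030-12-28.
January 2031 — 4th Saturday is 2031-01-25.
February 2031 — 4th Saturday is 2031-02-22.
4th Saturday of March 2031: 2031-03-22.
April 2031 — 4th Saturday is 2031-04-26.
4th Saturday of May 2031: 2031-05-24.

2031-05-24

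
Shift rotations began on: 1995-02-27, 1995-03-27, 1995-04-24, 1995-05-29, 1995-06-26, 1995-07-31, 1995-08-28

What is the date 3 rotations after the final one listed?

These are Mondays with 28, 28, 35, 28, 35, 28-day gaps.
Each is the final Monday of its month — 1995-05-29 is past the 28th, so '4th Monday' doesn't fit.
September 1995 ends with Monday 1995-09-25.
Last Monday of October 1995: 1995-10-30.
Last Monday of November 1995: 1995-11-27.

1995-11-27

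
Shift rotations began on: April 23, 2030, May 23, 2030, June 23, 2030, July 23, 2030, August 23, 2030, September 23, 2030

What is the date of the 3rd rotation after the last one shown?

The day-of-month is always 23 (30, 31, 30, 31, 31 days between events).
So this recurs on the 23rd of each month.
Next: October 2030 → October 23, 2030.
Next: November 2030 → November 23, 2030.
Next: December 2030 → December 23, 2030.

December 23, 2030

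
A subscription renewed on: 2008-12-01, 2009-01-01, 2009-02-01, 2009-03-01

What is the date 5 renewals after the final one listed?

Each date is the 1st; the gaps (31, 31, 28) track the month lengths.
The rule is the 1st of each month.
April 2009: 2009-04-01.
Next: May 2009 → 2009-05-01.
June 2009: 2009-06-01.
Next: July 2009 → 2009-07-01.
Next: August 2009 → 2009-08-01.

2009-08-01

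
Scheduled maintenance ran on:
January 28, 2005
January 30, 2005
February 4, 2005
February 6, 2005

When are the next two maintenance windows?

Gaps: 2, 5, 2 days — not constant, but cyclic with period 2.
The events fall on every Friday and Sunday.
Next Friday: February 11, 2005.
Next Sunday: February 13, 2005.

February 11, 2005; February 13, 2005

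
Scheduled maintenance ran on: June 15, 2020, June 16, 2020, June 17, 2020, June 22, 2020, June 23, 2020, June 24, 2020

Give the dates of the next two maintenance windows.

June 29, 2020; June 30, 2020

Gaps: 1, 1, 5, 1, 1 days — not constant, but cyclic with period 3.
The events fall on every Monday, Tuesday and Wednesday.
The following Monday is June 29, 2020.
Next Tuesday: June 30, 2020.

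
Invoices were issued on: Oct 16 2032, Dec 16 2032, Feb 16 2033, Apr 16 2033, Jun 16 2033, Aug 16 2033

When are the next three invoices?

Oct 16 2033, Dec 16 2033, Feb 16 2034

Each date is the 16th; the gaps (61, 62, 59, 61, 61) track the month lengths.
The rule is the 16th of every 2 months.
October 2033: Oct 16 2033.
December 2033: Dec 16 2033.
Next: February 2034 → Feb 16 2034.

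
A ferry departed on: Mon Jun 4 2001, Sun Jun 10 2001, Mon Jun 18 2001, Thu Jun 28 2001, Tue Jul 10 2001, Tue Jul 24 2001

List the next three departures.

The spacing grows by 2 each time: 6, 8, 10, 12, 14 days.
Next gap: 16 days. Tue Jul 24 2001 + 16 days = Thu Aug 9 2001.
Next gap: 18 days. Thu Aug 9 2001 + 18 days = Mon Aug 27 2001.
Next gap: 20 days. Mon Aug 27 2001 + 20 days = Sun Sep 16 2001.

Thu Aug 9 2001, Mon Aug 27 2001, Sun Sep 16 2001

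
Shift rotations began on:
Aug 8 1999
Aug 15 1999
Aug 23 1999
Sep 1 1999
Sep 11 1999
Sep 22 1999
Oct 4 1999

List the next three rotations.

The spacing grows by 1 each time: 7, 8, 9, 10, 11, 12 days.
Next gap: 13 days. Oct 4 1999 + 13 days = Oct 17 1999.
Next gap: 14 days. Oct 17 1999 + 14 days = Oct 31 1999.
Next gap: 15 days. Oct 31 1999 + 15 days = Nov 15 1999.

Oct 17 1999, Oct 31 1999, Nov 15 1999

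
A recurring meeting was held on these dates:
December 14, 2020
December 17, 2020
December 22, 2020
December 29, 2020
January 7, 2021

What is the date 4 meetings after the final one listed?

March 4, 2021

The spacing grows by 2 each time: 3, 5, 7, 9 days.
Next gap: 11 days. January 7, 2021 + 11 days = January 18, 2021.
Next gap: 13 days. January 18, 2021 + 13 days = January 31, 2021.
Next gap: 15 days. January 31, 2021 + 15 days = February 15, 2021.
Next gap: 17 days. February 15, 2021 + 17 days = March 4, 2021.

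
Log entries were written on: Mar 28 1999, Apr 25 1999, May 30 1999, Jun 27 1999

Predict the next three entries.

Jul 25 1999, Aug 29 1999, Sep 26 1999

These are Sundays with 28, 35, 28-day gaps.
Each is the final Sunday of its month — May 30 1999 is past the 28th, so '4th Sunday' doesn't fit.
Last Sunday of July 1999: Jul 25 1999.
August 1999 ends with Sunday Aug 29 1999.
September 1999 ends with Sunday Sep 26 1999.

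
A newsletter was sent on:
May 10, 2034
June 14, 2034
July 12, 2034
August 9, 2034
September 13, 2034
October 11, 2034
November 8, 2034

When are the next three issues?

Gaps: 35, 28, 28, 35, 28, 28 days — a mix of 28 and 35. Every date is a Wednesday.
Each is the 2nd Wednesday of its month.
2nd Wednesday of December 2034: December 13, 2034.
2nd Wednesday of January 2035: January 10, 2035.
February 2035 — 2nd Wednesday is February 14, 2035.

December 13, 2034; January 10, 2035; February 14, 2035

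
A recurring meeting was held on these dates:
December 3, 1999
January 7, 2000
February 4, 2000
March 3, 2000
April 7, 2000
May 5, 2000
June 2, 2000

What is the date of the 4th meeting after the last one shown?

These are Fridays at 28- or 35-day spacing (35, 28, 28, 35, 28, 28).
The pattern: 1st Friday of the month.
July 2000 — 1st Friday is July 7, 2000.
August 2000 — 1st Friday is August 4, 2000.
September 2000 — 1st Friday is September 1, 2000.
October 2000 — 1st Friday is October 6, 2000.

October 6, 2000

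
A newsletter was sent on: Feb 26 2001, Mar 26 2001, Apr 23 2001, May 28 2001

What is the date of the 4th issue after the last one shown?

All dates are Mondays, 28, 28, 35 days apart.
Specifically, the 4th Monday of each month.
June 2001 — 4th Monday is Jun 25 2001.
July 2001 — 4th Monday is Jul 23 2001.
4th Monday of August 2001: Aug 27 2001.
September 2001 — 4th Monday is Sep 24 2001.

Sep 24 2001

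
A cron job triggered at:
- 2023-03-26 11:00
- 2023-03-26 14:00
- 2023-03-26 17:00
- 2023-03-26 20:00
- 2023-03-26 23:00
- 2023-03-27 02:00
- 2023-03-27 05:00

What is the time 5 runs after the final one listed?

2023-03-27 20:00

The interval is a steady 3 hours (3, 3, 3, 3, 3, 3).
2023-03-27 05:00 + 3 h = 2023-03-27 08:00.
2023-03-27 08:00 + 3 h = 2023-03-27 11:00.
2023-03-27 11:00 + 3 h = 2023-03-27 14:00.
2023-03-27 14:00 + 3 h = 2023-03-27 17:00.
2023-03-27 17:00 + 3 h = 2023-03-27 20:00.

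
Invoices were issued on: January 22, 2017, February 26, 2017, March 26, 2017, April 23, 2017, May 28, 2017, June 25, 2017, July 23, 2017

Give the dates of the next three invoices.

Gaps: 35, 28, 28, 35, 28, 28 days — a mix of 28 and 35. Every date is a Sunday.
Each is the 4th Sunday of its month.
4th Sunday of August 2017: August 27, 2017.
4th Sunday of September 2017: September 24, 2017.
4th Sunday of October 2017: October 22, 2017.

August 27, 2017; September 24, 2017; October 22, 2017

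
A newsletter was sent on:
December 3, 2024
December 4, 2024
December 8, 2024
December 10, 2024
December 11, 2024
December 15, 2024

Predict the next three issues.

December 17, 2024; December 18, 2024; December 22, 2024

Every event lands on a Tuesday or Wednesday or Sunday (gaps cycle 1, 4, 2, 1, 4).
So the schedule is: every Tuesday, Wednesday and Sunday.
The following Tuesday is December 17, 2024.
The following Wednesday is December 18, 2024.
The following Sunday is December 22, 2024.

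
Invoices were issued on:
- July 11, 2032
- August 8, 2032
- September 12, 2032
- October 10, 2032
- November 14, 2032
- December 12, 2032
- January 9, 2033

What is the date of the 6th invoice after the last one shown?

All dates are Sundays, 28, 35, 28, 35, 28, 28 days apart.
Specifically, the 2nd Sunday of each month.
February 2033 — 2nd Sunday is February 13, 2033.
March 2033 — 2nd Sunday is March 13, 2033.
2nd Sunday of April 2033: April 10, 2033.
2nd Sunday of May 2033: May 8, 2033.
2nd Sunday of June 2033: June 12, 2033.
2nd Sunday of July 2033: July 10, 2033.

July 10, 2033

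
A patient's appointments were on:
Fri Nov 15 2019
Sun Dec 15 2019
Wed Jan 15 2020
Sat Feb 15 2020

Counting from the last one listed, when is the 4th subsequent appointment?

Mon Jun 15 2020

Each date is the 15th; the gaps (30, 31, 31) track the month lengths.
The rule is the 15th of each month.
March 2020: Sun Mar 15 2020.
Next: April 2020 → Wed Apr 15 2020.
May 2020: Fri May 15 2020.
June 2020: Mon Jun 15 2020.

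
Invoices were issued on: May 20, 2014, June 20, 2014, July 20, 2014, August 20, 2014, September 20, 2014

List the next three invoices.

The day-of-month is always 20 (31, 30, 31, 31 days between events).
So this recurs on the 20th of each month.
October 2014: October 20, 2014.
November 2014: November 20, 2014.
Next: December 2014 → December 20, 2014.

October 20, 2014; November 20, 2014; December 20, 2014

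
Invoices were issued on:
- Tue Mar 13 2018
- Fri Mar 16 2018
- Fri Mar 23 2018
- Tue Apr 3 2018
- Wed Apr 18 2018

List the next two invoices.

The spacing grows by 4 each time: 3, 7, 11, 15 days.
Next gap: 19 days. Wed Apr 18 2018 + 19 days = Mon May 7 2018.
Next gap: 23 days. Mon May 7 2018 + 23 days = Wed May 30 2018.

Mon May 7 2018, Wed May 30 2018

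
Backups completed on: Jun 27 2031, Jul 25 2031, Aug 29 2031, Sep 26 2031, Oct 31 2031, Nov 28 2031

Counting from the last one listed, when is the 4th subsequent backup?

All Fridays; the gaps (28, 35, 28, 35, 28) vary with month length.
This is the last Friday of each month.
December 2031 ends with Friday Dec 26 2031.
January 2032 ends with Friday Jan 30 2032.
February 2032 ends with Friday Feb 27 2032.
Last Friday of March 2032: Mar 26 2032.

Mar 26 2032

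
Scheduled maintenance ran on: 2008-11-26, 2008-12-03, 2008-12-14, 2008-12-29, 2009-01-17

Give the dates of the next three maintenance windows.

Intervals are 7, 11, 15, 19 days — an arithmetic progression with common difference 4.
Next gap: 23 days. 2009-01-17 + 23 days = 2009-02-09.
Next gap: 27 days. 2009-02-09 + 27 days = 2009-03-08.
Next gap: 31 days. 2009-03-08 + 31 days = 2009-04-08.

2009-02-09, 2009-03-08, 2009-04-08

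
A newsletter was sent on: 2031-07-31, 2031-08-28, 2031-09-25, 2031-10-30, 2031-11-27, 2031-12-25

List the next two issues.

These are Thursdays with 28, 28, 35, 28, 28-day gaps.
Each is the final Thursday of its month — 2031-07-31 is past the 28th, so '4th Thursday' doesn't fit.
Last Thursday of January 2032: 2032-01-29.
Last Thursday of February 2032: 2032-02-26.

2032-01-29, 2032-02-26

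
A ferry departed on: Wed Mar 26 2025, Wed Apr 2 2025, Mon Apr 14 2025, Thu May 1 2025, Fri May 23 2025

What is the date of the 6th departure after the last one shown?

Thu Jan 15 2026

Gaps: 7, 12, 17, 22 days — each gap is 5 larger than the previous one.
Next gap: 27 days. Fri May 23 2025 + 27 days = Thu Jun 19 2025.
Next gap: 32 days. Thu Jun 19 2025 + 32 days = Mon Jul 21 2025.
Next gap: 37 days. Mon Jul 21 2025 + 37 days = Wed Aug 27 2025.
Next gap: 42 days. Wed Aug 27 2025 + 42 days = Wed Oct 8 2025.
Next gap: 47 days. Wed Oct 8 2025 + 47 days = Mon Nov 24 2025.
Next gap: 52 days. Mon Nov 24 2025 + 52 days = Thu Jan 15 2026.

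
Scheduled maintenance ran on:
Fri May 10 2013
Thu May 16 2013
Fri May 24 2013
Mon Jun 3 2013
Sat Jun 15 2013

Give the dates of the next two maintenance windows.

The spacing grows by 2 each time: 6, 8, 10, 12 days.
Next gap: 14 days. Sat Jun 15 2013 + 14 days = Sat Jun 29 2013.
Next gap: 16 days. Sat Jun 29 2013 + 16 days = Mon Jul 15 2013.

Sat Jun 29 2013, Mon Jul 15 2013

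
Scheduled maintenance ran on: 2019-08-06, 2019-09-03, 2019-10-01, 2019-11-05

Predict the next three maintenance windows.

All dates are Tuesdays, 28, 28, 35 days apart.
Specifically, the 1st Tuesday of each month.
1st Tuesday of December 2019: 2019-12-03.
January 2020 — 1st Tuesday is 2020-01-07.
1st Tuesday of February 2020: 2020-02-04.

2019-12-03, 2020-01-07, 2020-02-04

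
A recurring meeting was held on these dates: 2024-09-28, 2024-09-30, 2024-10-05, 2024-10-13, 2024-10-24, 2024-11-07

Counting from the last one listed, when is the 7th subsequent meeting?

2025-05-08

Gaps: 2, 5, 8, 11, 14 days — each gap is 3 larger than the previous one.
Next gap: 17 days. 2024-11-07 + 17 days = 2024-11-24.
Next gap: 20 days. 2024-11-24 + 20 days = 2024-12-14.
Next gap: 23 days. 2024-12-14 + 23 days = 2025-01-06.
Next gap: 26 days. 2025-01-06 + 26 days = 2025-02-01.
Next gap: 29 days. 2025-02-01 + 29 days = 2025-03-02.
Next gap: 32 days. 2025-03-02 + 32 days = 2025-04-03.
Next gap: 35 days. 2025-04-03 + 35 days = 2025-05-08.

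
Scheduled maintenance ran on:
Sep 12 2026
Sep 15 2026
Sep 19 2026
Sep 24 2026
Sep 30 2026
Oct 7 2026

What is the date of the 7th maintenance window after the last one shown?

Dec 23 2026

The spacing grows by 1 each time: 3, 4, 5, 6, 7 days.
Next gap: 8 days. Oct 7 2026 + 8 days = Oct 15 2026.
Next gap: 9 days. Oct 15 2026 + 9 days = Oct 24 2026.
Next gap: 10 days. Oct 24 2026 + 10 days = Nov 3 2026.
Next gap: 11 days. Nov 3 2026 + 11 days = Nov 14 2026.
Next gap: 12 days. Nov 14 2026 + 12 days = Nov 26 2026.
Next gap: 13 days. Nov 26 2026 + 13 days = Dec 9 2026.
Next gap: 14 days. Dec 9 2026 + 14 days = Dec 23 2026.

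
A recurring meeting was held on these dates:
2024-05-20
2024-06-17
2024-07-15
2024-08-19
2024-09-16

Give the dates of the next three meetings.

These are Mondays at 28- or 35-day spacing (28, 28, 35, 28).
The pattern: 3rd Monday of the month.
3rd Monday of October 2024: 2024-10-21.
November 2024 — 3rd Monday is 2024-11-18.
December 2024 — 3rd Monday is 2024-12-16.

2024-10-21, 2024-11-18, 2024-12-16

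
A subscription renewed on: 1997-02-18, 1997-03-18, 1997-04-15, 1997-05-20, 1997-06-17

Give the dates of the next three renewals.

1997-07-15, 1997-08-19, 1997-09-16

All dates are Tuesdays, 28, 28, 35, 28 days apart.
Specifically, the 3rd Tuesday of each month.
July 1997 — 3rd Tuesday is 1997-07-15.
August 1997 — 3rd Tuesday is 1997-08-19.
3rd Tuesday of September 1997: 1997-09-16.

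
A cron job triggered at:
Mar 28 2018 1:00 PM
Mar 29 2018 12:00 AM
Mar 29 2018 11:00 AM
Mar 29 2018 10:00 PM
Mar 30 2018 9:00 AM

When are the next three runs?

Gaps: 11, 11, 11, 11 hours — each event is 11 hours after the previous one.
Mar 30 2018 9:00 AM + 11 h = Mar 30 2018 8:00 PM.
Mar 30 2018 8:00 PM + 11 h = Mar 31 2018 7:00 AM.
Mar 31 2018 7:00 AM + 11 h = Mar 31 2018 6:00 PM.

Mar 30 2018 8:00 PM, Mar 31 2018 7:00 AM, Mar 31 2018 6:00 PM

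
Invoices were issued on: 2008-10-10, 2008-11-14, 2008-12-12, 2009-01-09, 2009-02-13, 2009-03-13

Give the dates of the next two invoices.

2009-04-10, 2009-05-08

All dates are Fridays, 35, 28, 28, 35, 28 days apart.
Specifically, the 2nd Friday of each month.
2nd Friday of April 2009: 2009-04-10.
May 2009 — 2nd Friday is 2009-05-08.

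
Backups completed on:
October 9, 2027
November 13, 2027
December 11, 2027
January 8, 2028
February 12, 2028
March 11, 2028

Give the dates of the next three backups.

All dates are Saturdays, 35, 28, 28, 35, 28 days apart.
Specifically, the 2nd Saturday of each month.
April 2028 — 2nd Saturday is April 8, 2028.
May 2028 — 2nd Saturday is May 13, 2028.
2nd Saturday of June 2028: June 10, 2028.

April 8, 2028; May 13, 2028; June 10, 2028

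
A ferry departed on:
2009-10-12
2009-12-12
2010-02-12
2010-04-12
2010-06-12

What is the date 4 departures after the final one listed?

Each date is the 12th; the gaps (61, 62, 59, 61) track the month lengths.
The rule is the 12th of every 2 months.
August 2010: 2010-08-12.
October 2010: 2010-10-12.
Next: December 2010 → 2010-12-12.
February 2011: 2011-02-12.

2011-02-12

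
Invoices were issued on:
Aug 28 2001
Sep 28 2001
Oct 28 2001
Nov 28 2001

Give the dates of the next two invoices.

Gaps: 31, 30, 31 days — not constant. Every event is on the 28th of the month.
Pattern: the 28th of each month.
Next: December 2001 → Dec 28 2001.
January 2002: Jan 28 2002.

Dec 28 2001, Jan 28 2002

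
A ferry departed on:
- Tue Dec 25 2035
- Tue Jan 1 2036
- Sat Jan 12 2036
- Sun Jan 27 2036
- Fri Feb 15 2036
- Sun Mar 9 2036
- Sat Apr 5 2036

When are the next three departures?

Intervals are 7, 11, 15, 19, 23, 27 days — an arithmetic progression with common difference 4.
Next gap: 31 days. Sat Apr 5 2036 + 31 days = Tue May 6 2036.
Next gap: 35 days. Tue May 6 2036 + 35 days = Tue Jun 10 2036.
Next gap: 39 days. Tue Jun 10 2036 + 39 days = Sat Jul 19 2036.

Tue May 6 2036, Tue Jun 10 2036, Sat Jul 19 2036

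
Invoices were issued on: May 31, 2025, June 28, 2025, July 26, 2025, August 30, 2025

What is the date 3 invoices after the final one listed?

November 29, 2025

Every date is a Saturday; gaps 28, 28, 35 days.
Each is the last Saturday of its month (at least one falls on the 29th or later, ruling out '4th Saturday').
Last Saturday of September 2025: September 27, 2025.
October 2025 ends with Saturday October 25, 2025.
November 2025 ends with Saturday November 29, 2025.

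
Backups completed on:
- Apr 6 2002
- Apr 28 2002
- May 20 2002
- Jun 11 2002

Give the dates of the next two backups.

Gaps between consecutive events: 22, 22, 22 days — a constant 22-day interval.
Jun 11 2002 + 22 days = Jul 3 2002.
Jul 3 2002 + 22 days = Jul 25 2002.

Jul 3 2002, Jul 25 2002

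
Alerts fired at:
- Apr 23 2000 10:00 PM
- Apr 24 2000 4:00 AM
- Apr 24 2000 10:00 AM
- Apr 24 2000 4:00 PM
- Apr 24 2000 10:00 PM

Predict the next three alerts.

The interval is a steady 6 hours (6, 6, 6, 6).
Apr 24 2000 10:00 PM + 6 h = Apr 25 2000 4:00 AM.
Apr 25 2000 4:00 AM + 6 h = Apr 25 2000 10:00 AM.
Apr 25 2000 10:00 AM + 6 h = Apr 25 2000 4:00 PM.

Apr 25 2000 4:00 AM, Apr 25 2000 10:00 AM, Apr 25 2000 4:00 PM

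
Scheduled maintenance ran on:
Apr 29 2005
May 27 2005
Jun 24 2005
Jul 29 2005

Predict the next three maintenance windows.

Aug 26 2005, Sep 30 2005, Oct 28 2005

These are Fridays with 28, 28, 35-day gaps.
Each is the final Friday of its month — Apr 29 2005 is past the 28th, so '4th Friday' doesn't fit.
August 2005 ends with Friday Aug 26 2005.
September 2005 ends with Friday Sep 30 2005.
Last Friday of October 2005: Oct 28 2005.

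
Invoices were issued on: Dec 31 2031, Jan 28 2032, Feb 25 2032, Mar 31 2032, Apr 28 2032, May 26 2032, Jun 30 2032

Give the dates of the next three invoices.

Jul 28 2032, Aug 25 2032, Sep 29 2032

These are Wednesdays with 28, 28, 35, 28, 28, 35-day gaps.
Each is the final Wednesday of its month — Dec 31 2031 is past the 28th, so '4th Wednesday' doesn't fit.
July 2032 ends with Wednesday Jul 28 2032.
Last Wednesday of August 2032: Aug 25 2032.
Last Wednesday of September 2032: Sep 29 2032.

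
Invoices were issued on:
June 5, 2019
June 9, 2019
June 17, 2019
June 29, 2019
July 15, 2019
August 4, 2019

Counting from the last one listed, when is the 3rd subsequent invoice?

Intervals are 4, 8, 12, 16, 20 days — an arithmetic progression with common difference 4.
Next gap: 24 days. August 4, 2019 + 24 days = August 28, 2019.
Next gap: 28 days. August 28, 2019 + 28 days = September 25, 2019.
Next gap: 32 days. September 25, 2019 + 32 days = October 27, 2019.

October 27, 2019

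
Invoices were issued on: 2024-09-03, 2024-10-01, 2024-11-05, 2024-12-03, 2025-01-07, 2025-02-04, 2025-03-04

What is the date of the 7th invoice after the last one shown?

2025-10-07

These are Tuesdays at 28- or 35-day spacing (28, 35, 28, 35, 28, 28).
The pattern: 1st Tuesday of the month.
1st Tuesday of April 2025: 2025-04-01.
1st Tuesday of May 2025: 2025-05-06.
June 2025 — 1st Tuesday is 2025-06-03.
1st Tuesday of July 2025: 2025-07-01.
August 2025 — 1st Tuesday is 2025-08-05.
1st Tuesday of September 2025: 2025-09-02.
1st Tuesday of October 2025: 2025-10-07.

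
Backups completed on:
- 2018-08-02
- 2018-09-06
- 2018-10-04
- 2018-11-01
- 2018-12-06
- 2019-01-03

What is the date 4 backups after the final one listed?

All dates are Thursdays, 35, 28, 28, 35, 28 days apart.
Specifically, the 1st Thursday of each month.
February 2019 — 1st Thursday is 2019-02-07.
March 2019 — 1st Thursday is 2019-03-07.
1st Thursday of April 2019: 2019-04-04.
May 2019 — 1st Thursday is 2019-05-02.

2019-05-02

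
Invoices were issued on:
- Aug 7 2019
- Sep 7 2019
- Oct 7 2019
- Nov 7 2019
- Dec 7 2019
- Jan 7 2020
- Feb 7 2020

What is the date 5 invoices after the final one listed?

Jul 7 2020

Each date is the 7th; the gaps (31, 30, 31, 30, 31, 31) track the month lengths.
The rule is the 7th of each month.
March 2020: Mar 7 2020.
Next: April 2020 → Apr 7 2020.
Next: May 2020 → May 7 2020.
June 2020: Jun 7 2020.
Next: July 2020 → Jul 7 2020.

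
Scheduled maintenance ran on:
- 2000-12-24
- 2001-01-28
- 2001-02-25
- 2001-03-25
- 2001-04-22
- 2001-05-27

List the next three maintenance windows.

All dates are Sundays, 35, 28, 28, 28, 35 days apart.
Specifically, the 4th Sunday of each month.
June 2001 — 4th Sunday is 2001-06-24.
4th Sunday of July 2001: 2001-07-22.
4th Sunday of August 2001: 2001-08-26.

2001-06-24, 2001-07-22, 2001-08-26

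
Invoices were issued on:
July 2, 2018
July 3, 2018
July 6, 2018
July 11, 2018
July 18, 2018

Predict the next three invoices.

Gaps: 1, 3, 5, 7 days — each gap is 2 larger than the previous one.
Next gap: 9 days. July 18, 2018 + 9 days = July 27, 2018.
Next gap: 11 days. July 27, 2018 + 11 days = August 7, 2018.
Next gap: 13 days. August 7, 2018 + 13 days = August 20, 2018.

July 27, 2018; August 7, 2018; August 20, 2018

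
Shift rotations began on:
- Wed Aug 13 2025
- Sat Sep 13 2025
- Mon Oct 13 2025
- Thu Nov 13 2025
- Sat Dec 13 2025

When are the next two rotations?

The day-of-month is always 13 (31, 30, 31, 30 days between events).
So this recurs on the 13th of each month.
January 2026: Tue Jan 13 2026.
Next: February 2026 → Fri Feb 13 2026.

Tue Jan 13 2026, Fri Feb 13 2026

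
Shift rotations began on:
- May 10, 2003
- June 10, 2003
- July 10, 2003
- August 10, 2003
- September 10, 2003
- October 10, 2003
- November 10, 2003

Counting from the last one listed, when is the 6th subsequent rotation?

May 10, 2004

Each date is the 10th; the gaps (31, 30, 31, 31, 30, 31) track the month lengths.
The rule is the 10th of each month.
December 2003: December 10, 2003.
January 2004: January 10, 2004.
February 2004: February 10, 2004.
Next: March 2004 → March 10, 2004.
Next: April 2004 → April 10, 2004.
Next: May 2004 → May 10, 2004.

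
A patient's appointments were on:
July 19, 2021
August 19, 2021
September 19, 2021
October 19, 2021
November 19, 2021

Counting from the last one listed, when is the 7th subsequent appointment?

Each date is the 19th; the gaps (31, 31, 30, 31) track the month lengths.
The rule is the 19th of each month.
Next: December 2021 → December 19, 2021.
Next: January 2022 → January 19, 2022.
February 2022: February 19, 2022.
Next: March 2022 → March 19, 2022.
April 2022: April 19, 2022.
May 2022: May 19, 2022.
June 2022: June 19, 2022.

June 19, 2022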